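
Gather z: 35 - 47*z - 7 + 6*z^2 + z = 6*z^2 - 46*z + 28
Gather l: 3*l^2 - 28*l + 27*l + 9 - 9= 3*l^2 - l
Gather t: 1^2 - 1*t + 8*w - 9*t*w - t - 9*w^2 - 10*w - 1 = t*(-9*w - 2) - 9*w^2 - 2*w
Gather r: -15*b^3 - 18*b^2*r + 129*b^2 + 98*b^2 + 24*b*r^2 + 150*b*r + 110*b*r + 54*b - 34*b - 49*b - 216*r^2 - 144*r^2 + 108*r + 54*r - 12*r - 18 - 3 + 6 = -15*b^3 + 227*b^2 - 29*b + r^2*(24*b - 360) + r*(-18*b^2 + 260*b + 150) - 15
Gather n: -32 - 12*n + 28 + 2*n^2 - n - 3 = 2*n^2 - 13*n - 7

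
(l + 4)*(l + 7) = l^2 + 11*l + 28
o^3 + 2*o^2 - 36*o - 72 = (o - 6)*(o + 2)*(o + 6)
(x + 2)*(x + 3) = x^2 + 5*x + 6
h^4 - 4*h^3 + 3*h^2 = h^2*(h - 3)*(h - 1)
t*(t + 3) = t^2 + 3*t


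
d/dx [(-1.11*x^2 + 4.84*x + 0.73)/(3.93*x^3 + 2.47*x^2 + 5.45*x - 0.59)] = (4.3623*x^4 - 38.0424*x^3 - 26.611*x^2 - 2.2964*x - 6.8341)/(15.4449*x^6 + 19.4142*x^5 + 48.9379*x^4 + 22.2856*x^3 + 26.7879*x^2 - 6.431*x + 0.3481)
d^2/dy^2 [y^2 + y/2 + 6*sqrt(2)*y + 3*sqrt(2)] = 2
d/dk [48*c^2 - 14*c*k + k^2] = -14*c + 2*k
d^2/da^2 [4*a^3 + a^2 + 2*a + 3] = 24*a + 2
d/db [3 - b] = -1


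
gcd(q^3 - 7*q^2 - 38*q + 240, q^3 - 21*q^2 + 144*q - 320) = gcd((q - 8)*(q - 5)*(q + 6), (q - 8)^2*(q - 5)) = q^2 - 13*q + 40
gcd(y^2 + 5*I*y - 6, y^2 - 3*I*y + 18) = y + 3*I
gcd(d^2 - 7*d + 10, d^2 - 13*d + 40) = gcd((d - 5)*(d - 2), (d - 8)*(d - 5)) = d - 5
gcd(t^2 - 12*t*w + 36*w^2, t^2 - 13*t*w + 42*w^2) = t - 6*w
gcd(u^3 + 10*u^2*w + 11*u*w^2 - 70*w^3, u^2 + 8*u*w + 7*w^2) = u + 7*w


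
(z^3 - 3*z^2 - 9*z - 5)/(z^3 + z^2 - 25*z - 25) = (z + 1)/(z + 5)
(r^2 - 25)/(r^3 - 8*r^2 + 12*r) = (r^2 - 25)/(r*(r^2 - 8*r + 12))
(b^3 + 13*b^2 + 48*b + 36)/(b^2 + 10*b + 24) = (b^2 + 7*b + 6)/(b + 4)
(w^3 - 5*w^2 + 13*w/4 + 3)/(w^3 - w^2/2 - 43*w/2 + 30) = (w + 1/2)/(w + 5)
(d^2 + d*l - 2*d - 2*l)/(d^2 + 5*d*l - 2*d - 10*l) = (d + l)/(d + 5*l)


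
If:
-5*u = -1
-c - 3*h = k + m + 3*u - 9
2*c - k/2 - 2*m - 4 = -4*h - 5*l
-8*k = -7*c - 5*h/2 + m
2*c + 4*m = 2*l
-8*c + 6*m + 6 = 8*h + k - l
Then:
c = -87758/35835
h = 44612/11945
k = -7628/7167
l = -7390/7167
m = 8468/11945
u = 1/5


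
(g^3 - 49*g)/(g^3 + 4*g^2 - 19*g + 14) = g*(g - 7)/(g^2 - 3*g + 2)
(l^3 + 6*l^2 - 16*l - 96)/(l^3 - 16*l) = (l + 6)/l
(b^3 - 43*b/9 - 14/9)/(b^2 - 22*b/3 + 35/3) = (3*b^2 + 7*b + 2)/(3*(b - 5))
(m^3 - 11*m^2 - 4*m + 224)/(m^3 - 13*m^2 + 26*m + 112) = (m + 4)/(m + 2)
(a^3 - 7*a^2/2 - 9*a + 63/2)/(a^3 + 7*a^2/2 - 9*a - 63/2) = (2*a - 7)/(2*a + 7)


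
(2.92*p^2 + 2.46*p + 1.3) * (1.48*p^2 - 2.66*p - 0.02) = 4.3216*p^4 - 4.1264*p^3 - 4.678*p^2 - 3.5072*p - 0.026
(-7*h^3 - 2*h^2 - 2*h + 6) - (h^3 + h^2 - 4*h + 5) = -8*h^3 - 3*h^2 + 2*h + 1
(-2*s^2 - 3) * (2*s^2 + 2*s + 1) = -4*s^4 - 4*s^3 - 8*s^2 - 6*s - 3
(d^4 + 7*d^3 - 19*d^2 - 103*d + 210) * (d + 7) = d^5 + 14*d^4 + 30*d^3 - 236*d^2 - 511*d + 1470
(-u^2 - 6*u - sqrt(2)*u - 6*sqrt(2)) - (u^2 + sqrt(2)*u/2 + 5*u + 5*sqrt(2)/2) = -2*u^2 - 11*u - 3*sqrt(2)*u/2 - 17*sqrt(2)/2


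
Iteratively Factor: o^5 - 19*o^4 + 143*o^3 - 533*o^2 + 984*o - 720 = (o - 3)*(o^4 - 16*o^3 + 95*o^2 - 248*o + 240) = (o - 4)*(o - 3)*(o^3 - 12*o^2 + 47*o - 60) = (o - 4)*(o - 3)^2*(o^2 - 9*o + 20) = (o - 4)^2*(o - 3)^2*(o - 5)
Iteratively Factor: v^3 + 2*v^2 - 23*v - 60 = (v + 4)*(v^2 - 2*v - 15) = (v - 5)*(v + 4)*(v + 3)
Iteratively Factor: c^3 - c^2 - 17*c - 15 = (c + 3)*(c^2 - 4*c - 5) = (c - 5)*(c + 3)*(c + 1)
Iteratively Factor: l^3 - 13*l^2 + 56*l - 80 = (l - 5)*(l^2 - 8*l + 16) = (l - 5)*(l - 4)*(l - 4)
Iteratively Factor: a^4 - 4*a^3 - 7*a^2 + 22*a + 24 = (a + 2)*(a^3 - 6*a^2 + 5*a + 12) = (a - 3)*(a + 2)*(a^2 - 3*a - 4) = (a - 4)*(a - 3)*(a + 2)*(a + 1)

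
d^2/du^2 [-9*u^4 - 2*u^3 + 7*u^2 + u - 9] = -108*u^2 - 12*u + 14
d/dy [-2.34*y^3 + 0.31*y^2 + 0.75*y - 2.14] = -7.02*y^2 + 0.62*y + 0.75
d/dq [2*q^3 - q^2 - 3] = 2*q*(3*q - 1)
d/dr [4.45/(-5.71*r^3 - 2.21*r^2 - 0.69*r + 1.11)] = (76.2285*r^2 + 19.669*r + 3.0705)/(5.71*r^3 + 2.21*r^2 + 0.69*r - 1.11)^2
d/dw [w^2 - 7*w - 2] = 2*w - 7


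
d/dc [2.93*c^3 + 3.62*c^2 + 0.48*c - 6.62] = 8.79*c^2 + 7.24*c + 0.48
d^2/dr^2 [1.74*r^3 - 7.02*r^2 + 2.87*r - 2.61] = 10.44*r - 14.04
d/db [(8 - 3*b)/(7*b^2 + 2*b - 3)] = 7*(3*b^2 - 16*b - 1)/(49*b^4 + 28*b^3 - 38*b^2 - 12*b + 9)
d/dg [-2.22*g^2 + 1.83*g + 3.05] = 1.83 - 4.44*g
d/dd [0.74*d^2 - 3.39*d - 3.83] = 1.48*d - 3.39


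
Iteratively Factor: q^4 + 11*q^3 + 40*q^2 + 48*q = (q)*(q^3 + 11*q^2 + 40*q + 48) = q*(q + 4)*(q^2 + 7*q + 12) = q*(q + 3)*(q + 4)*(q + 4)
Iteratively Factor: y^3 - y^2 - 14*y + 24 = (y - 2)*(y^2 + y - 12) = (y - 2)*(y + 4)*(y - 3)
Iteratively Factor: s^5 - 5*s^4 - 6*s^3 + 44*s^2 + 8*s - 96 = (s - 3)*(s^4 - 2*s^3 - 12*s^2 + 8*s + 32) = (s - 3)*(s + 2)*(s^3 - 4*s^2 - 4*s + 16) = (s - 3)*(s - 2)*(s + 2)*(s^2 - 2*s - 8) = (s - 4)*(s - 3)*(s - 2)*(s + 2)*(s + 2)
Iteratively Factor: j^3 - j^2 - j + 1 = (j - 1)*(j^2 - 1) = (j - 1)^2*(j + 1)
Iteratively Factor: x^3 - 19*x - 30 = (x + 3)*(x^2 - 3*x - 10) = (x + 2)*(x + 3)*(x - 5)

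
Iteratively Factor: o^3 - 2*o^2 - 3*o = (o)*(o^2 - 2*o - 3) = o*(o - 3)*(o + 1)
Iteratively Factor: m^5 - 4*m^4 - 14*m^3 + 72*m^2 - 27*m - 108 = (m + 4)*(m^4 - 8*m^3 + 18*m^2 - 27) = (m - 3)*(m + 4)*(m^3 - 5*m^2 + 3*m + 9) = (m - 3)*(m + 1)*(m + 4)*(m^2 - 6*m + 9) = (m - 3)^2*(m + 1)*(m + 4)*(m - 3)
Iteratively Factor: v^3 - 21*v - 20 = (v - 5)*(v^2 + 5*v + 4) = (v - 5)*(v + 1)*(v + 4)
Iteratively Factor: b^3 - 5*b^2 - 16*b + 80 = (b - 5)*(b^2 - 16) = (b - 5)*(b - 4)*(b + 4)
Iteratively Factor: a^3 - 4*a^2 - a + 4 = (a + 1)*(a^2 - 5*a + 4) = (a - 1)*(a + 1)*(a - 4)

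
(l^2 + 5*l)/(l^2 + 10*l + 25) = l/(l + 5)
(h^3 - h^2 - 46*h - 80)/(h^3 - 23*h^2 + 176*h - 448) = (h^2 + 7*h + 10)/(h^2 - 15*h + 56)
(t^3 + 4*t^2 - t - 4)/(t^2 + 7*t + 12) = (t^2 - 1)/(t + 3)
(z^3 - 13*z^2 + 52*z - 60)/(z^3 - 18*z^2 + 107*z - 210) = (z - 2)/(z - 7)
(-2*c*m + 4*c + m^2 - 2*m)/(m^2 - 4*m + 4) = (-2*c + m)/(m - 2)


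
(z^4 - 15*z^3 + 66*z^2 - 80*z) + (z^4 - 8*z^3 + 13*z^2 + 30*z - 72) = 2*z^4 - 23*z^3 + 79*z^2 - 50*z - 72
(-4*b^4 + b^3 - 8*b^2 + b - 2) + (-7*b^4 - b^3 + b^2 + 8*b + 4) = -11*b^4 - 7*b^2 + 9*b + 2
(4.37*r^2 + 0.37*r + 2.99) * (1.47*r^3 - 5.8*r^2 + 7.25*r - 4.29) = 6.4239*r^5 - 24.8021*r^4 + 33.9318*r^3 - 33.4068*r^2 + 20.0902*r - 12.8271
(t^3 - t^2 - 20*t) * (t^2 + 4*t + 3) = t^5 + 3*t^4 - 21*t^3 - 83*t^2 - 60*t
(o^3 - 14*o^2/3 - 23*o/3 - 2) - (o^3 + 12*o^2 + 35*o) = -50*o^2/3 - 128*o/3 - 2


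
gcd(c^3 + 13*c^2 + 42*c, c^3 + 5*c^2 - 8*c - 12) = c + 6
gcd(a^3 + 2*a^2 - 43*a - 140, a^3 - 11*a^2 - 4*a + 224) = a^2 - 3*a - 28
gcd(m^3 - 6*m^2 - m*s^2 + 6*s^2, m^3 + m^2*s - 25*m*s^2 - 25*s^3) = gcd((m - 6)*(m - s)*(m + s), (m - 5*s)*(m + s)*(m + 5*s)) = m + s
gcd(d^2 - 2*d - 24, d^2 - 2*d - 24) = d^2 - 2*d - 24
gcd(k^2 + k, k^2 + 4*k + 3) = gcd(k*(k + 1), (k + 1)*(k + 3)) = k + 1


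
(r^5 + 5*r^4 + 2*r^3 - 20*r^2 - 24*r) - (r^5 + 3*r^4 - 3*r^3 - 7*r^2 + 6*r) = 2*r^4 + 5*r^3 - 13*r^2 - 30*r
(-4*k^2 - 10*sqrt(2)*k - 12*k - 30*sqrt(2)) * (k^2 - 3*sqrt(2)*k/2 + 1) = -4*k^4 - 12*k^3 - 4*sqrt(2)*k^3 - 12*sqrt(2)*k^2 + 26*k^2 - 10*sqrt(2)*k + 78*k - 30*sqrt(2)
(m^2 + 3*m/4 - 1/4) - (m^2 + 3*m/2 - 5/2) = 9/4 - 3*m/4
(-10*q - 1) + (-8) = -10*q - 9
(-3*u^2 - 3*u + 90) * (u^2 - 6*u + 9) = -3*u^4 + 15*u^3 + 81*u^2 - 567*u + 810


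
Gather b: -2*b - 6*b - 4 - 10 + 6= -8*b - 8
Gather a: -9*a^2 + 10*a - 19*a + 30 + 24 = -9*a^2 - 9*a + 54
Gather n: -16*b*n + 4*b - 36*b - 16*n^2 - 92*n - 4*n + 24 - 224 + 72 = -32*b - 16*n^2 + n*(-16*b - 96) - 128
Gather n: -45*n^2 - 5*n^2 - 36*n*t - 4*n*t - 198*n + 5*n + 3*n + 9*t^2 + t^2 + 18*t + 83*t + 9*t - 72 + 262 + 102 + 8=-50*n^2 + n*(-40*t - 190) + 10*t^2 + 110*t + 300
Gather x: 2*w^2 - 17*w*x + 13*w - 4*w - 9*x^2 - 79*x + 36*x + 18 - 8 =2*w^2 + 9*w - 9*x^2 + x*(-17*w - 43) + 10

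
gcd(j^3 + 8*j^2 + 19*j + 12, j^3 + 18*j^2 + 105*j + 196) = j + 4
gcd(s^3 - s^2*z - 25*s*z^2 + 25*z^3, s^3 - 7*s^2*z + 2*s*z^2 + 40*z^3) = -s + 5*z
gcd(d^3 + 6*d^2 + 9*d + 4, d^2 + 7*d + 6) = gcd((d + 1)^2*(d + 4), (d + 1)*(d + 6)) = d + 1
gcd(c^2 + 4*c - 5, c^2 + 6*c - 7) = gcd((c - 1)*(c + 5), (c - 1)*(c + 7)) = c - 1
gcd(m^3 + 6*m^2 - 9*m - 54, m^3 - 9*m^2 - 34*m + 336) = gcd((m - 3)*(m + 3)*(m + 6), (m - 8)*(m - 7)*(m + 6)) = m + 6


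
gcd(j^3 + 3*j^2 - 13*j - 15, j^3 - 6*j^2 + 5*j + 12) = j^2 - 2*j - 3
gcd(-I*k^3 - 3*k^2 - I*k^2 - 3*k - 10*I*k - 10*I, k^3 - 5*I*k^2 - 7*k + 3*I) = 1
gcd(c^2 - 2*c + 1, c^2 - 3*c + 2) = c - 1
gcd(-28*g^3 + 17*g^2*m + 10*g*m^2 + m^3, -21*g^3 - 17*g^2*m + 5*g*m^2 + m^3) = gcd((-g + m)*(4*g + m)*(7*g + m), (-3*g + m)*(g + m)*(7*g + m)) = 7*g + m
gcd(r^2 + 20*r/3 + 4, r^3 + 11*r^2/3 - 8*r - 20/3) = r + 2/3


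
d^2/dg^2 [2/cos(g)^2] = 4*(2 - cos(2*g))/cos(g)^4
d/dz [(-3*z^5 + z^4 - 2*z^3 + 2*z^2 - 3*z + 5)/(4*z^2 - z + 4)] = (-36*z^6 + 20*z^5 - 71*z^4 + 20*z^3 - 14*z^2 - 24*z - 7)/(16*z^4 - 8*z^3 + 33*z^2 - 8*z + 16)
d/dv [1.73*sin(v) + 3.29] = 1.73*cos(v)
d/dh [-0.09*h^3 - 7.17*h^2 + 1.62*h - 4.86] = -0.27*h^2 - 14.34*h + 1.62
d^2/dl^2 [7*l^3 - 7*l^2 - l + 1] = 42*l - 14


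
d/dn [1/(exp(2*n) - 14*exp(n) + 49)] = 2*(7 - exp(n))*exp(n)/(exp(2*n) - 14*exp(n) + 49)^2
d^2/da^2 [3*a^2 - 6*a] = 6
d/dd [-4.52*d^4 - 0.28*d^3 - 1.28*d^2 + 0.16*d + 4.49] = -18.08*d^3 - 0.84*d^2 - 2.56*d + 0.16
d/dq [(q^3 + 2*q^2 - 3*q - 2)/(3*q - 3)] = (2*q^3 - q^2 - 4*q + 5)/(3*(q^2 - 2*q + 1))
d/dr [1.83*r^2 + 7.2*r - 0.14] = 3.66*r + 7.2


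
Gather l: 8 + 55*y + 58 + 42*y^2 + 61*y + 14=42*y^2 + 116*y + 80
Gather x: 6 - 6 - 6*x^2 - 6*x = -6*x^2 - 6*x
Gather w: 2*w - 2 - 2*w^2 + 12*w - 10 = -2*w^2 + 14*w - 12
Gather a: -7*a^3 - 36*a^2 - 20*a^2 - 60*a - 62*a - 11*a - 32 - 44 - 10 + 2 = -7*a^3 - 56*a^2 - 133*a - 84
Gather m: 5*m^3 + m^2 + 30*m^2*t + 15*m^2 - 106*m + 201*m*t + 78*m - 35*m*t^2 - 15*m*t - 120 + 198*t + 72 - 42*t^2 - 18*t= 5*m^3 + m^2*(30*t + 16) + m*(-35*t^2 + 186*t - 28) - 42*t^2 + 180*t - 48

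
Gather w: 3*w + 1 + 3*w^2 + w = 3*w^2 + 4*w + 1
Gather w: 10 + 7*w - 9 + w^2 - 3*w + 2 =w^2 + 4*w + 3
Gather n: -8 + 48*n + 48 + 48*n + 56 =96*n + 96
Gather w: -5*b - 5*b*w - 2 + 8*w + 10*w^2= -5*b + 10*w^2 + w*(8 - 5*b) - 2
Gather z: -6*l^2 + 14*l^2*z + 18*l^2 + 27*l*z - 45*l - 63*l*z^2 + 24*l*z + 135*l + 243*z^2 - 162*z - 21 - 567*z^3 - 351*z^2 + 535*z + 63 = 12*l^2 + 90*l - 567*z^3 + z^2*(-63*l - 108) + z*(14*l^2 + 51*l + 373) + 42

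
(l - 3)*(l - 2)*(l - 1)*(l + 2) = l^4 - 4*l^3 - l^2 + 16*l - 12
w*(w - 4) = w^2 - 4*w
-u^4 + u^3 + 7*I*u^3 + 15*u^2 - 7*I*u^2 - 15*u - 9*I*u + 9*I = (u - 3*I)^2*(I*u + 1)*(I*u - I)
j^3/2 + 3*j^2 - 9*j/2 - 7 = (j/2 + 1/2)*(j - 2)*(j + 7)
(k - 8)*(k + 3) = k^2 - 5*k - 24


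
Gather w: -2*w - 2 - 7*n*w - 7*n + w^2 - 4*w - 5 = -7*n + w^2 + w*(-7*n - 6) - 7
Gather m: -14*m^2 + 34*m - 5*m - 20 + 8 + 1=-14*m^2 + 29*m - 11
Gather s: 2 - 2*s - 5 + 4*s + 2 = 2*s - 1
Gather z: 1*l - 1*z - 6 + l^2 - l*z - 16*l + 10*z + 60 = l^2 - 15*l + z*(9 - l) + 54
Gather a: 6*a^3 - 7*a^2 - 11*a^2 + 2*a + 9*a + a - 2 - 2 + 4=6*a^3 - 18*a^2 + 12*a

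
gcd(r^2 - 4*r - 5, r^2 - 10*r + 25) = r - 5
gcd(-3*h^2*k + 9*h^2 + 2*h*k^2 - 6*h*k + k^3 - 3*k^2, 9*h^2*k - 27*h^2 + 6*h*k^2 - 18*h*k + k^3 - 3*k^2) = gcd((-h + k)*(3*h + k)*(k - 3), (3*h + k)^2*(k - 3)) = 3*h*k - 9*h + k^2 - 3*k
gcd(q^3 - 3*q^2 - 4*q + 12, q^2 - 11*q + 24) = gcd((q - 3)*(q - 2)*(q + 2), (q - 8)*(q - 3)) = q - 3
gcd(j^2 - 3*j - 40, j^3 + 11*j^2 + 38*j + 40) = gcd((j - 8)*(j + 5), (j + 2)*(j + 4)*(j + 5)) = j + 5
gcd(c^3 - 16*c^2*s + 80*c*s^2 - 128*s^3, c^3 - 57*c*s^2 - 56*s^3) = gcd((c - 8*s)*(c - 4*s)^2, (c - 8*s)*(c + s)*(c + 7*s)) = -c + 8*s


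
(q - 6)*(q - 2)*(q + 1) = q^3 - 7*q^2 + 4*q + 12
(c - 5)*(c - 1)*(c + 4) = c^3 - 2*c^2 - 19*c + 20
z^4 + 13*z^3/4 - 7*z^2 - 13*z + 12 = (z - 2)*(z - 3/4)*(z + 2)*(z + 4)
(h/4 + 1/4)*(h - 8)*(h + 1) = h^3/4 - 3*h^2/2 - 15*h/4 - 2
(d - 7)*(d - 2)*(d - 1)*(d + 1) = d^4 - 9*d^3 + 13*d^2 + 9*d - 14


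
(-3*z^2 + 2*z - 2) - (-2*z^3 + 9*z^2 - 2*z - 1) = 2*z^3 - 12*z^2 + 4*z - 1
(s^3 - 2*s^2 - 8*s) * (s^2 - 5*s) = s^5 - 7*s^4 + 2*s^3 + 40*s^2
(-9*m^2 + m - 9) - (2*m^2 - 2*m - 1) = -11*m^2 + 3*m - 8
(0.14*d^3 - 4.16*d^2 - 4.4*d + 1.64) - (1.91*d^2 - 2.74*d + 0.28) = 0.14*d^3 - 6.07*d^2 - 1.66*d + 1.36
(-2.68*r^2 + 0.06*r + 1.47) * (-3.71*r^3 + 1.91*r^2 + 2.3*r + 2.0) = 9.9428*r^5 - 5.3414*r^4 - 11.5031*r^3 - 2.4143*r^2 + 3.501*r + 2.94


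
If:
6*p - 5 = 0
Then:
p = 5/6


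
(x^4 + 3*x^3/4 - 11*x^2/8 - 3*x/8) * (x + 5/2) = x^5 + 13*x^4/4 + x^3/2 - 61*x^2/16 - 15*x/16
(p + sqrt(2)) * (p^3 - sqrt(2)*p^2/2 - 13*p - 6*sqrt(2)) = p^4 + sqrt(2)*p^3/2 - 14*p^2 - 19*sqrt(2)*p - 12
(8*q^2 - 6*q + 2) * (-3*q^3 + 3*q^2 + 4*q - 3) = -24*q^5 + 42*q^4 + 8*q^3 - 42*q^2 + 26*q - 6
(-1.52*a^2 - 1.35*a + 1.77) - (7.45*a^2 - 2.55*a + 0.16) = -8.97*a^2 + 1.2*a + 1.61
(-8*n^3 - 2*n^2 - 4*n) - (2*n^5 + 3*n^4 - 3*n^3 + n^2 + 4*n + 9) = -2*n^5 - 3*n^4 - 5*n^3 - 3*n^2 - 8*n - 9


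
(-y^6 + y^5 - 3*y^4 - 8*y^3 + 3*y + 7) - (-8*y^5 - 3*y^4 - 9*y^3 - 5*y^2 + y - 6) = -y^6 + 9*y^5 + y^3 + 5*y^2 + 2*y + 13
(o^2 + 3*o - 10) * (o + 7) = o^3 + 10*o^2 + 11*o - 70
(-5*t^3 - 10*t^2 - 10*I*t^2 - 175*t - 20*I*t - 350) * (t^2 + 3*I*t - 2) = -5*t^5 - 10*t^4 - 25*I*t^4 - 135*t^3 - 50*I*t^3 - 270*t^2 - 505*I*t^2 + 350*t - 1010*I*t + 700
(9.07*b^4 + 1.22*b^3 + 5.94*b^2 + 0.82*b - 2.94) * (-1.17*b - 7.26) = -10.6119*b^5 - 67.2756*b^4 - 15.807*b^3 - 44.0838*b^2 - 2.5134*b + 21.3444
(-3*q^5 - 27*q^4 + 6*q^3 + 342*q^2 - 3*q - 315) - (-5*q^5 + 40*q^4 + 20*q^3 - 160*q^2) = 2*q^5 - 67*q^4 - 14*q^3 + 502*q^2 - 3*q - 315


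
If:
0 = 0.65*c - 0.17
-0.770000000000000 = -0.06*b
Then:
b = 12.83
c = 0.26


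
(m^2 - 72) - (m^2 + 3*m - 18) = -3*m - 54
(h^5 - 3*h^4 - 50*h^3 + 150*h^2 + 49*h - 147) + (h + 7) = h^5 - 3*h^4 - 50*h^3 + 150*h^2 + 50*h - 140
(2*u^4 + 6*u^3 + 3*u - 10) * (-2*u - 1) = -4*u^5 - 14*u^4 - 6*u^3 - 6*u^2 + 17*u + 10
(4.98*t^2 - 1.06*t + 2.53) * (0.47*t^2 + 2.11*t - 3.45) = 2.3406*t^4 + 10.0096*t^3 - 18.2285*t^2 + 8.9953*t - 8.7285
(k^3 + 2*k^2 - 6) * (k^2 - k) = k^5 + k^4 - 2*k^3 - 6*k^2 + 6*k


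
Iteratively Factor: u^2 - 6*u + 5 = (u - 1)*(u - 5)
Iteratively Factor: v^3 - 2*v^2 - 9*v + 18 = (v - 2)*(v^2 - 9) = (v - 2)*(v + 3)*(v - 3)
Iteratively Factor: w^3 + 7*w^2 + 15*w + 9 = (w + 3)*(w^2 + 4*w + 3) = (w + 1)*(w + 3)*(w + 3)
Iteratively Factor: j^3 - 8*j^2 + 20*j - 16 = (j - 2)*(j^2 - 6*j + 8) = (j - 2)^2*(j - 4)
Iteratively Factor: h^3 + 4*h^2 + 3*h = (h)*(h^2 + 4*h + 3) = h*(h + 3)*(h + 1)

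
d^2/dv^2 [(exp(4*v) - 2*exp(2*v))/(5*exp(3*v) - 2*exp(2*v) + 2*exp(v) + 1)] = (25*exp(8*v) - 30*exp(7*v) - 14*exp(6*v) - 69*exp(5*v) + 132*exp(4*v) + 168*exp(3*v) - 8*exp(2*v) - 12*exp(v) - 8)*exp(2*v)/(125*exp(9*v) - 150*exp(8*v) + 210*exp(7*v) - 53*exp(6*v) + 24*exp(5*v) + 48*exp(4*v) - exp(3*v) + 6*exp(2*v) + 6*exp(v) + 1)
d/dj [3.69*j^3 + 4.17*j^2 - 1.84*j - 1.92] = 11.07*j^2 + 8.34*j - 1.84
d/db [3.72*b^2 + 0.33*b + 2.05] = 7.44*b + 0.33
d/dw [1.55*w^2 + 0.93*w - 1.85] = 3.1*w + 0.93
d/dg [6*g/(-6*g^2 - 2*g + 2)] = 3*(3*g^2 + 1)/(9*g^4 + 6*g^3 - 5*g^2 - 2*g + 1)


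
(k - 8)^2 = k^2 - 16*k + 64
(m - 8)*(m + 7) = m^2 - m - 56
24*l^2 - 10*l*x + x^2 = (-6*l + x)*(-4*l + x)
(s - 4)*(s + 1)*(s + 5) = s^3 + 2*s^2 - 19*s - 20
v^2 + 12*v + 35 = (v + 5)*(v + 7)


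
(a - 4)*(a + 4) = a^2 - 16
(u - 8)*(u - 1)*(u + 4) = u^3 - 5*u^2 - 28*u + 32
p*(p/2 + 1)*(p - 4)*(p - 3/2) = p^4/2 - 7*p^3/4 - 5*p^2/2 + 6*p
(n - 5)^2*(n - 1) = n^3 - 11*n^2 + 35*n - 25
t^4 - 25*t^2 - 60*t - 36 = (t - 6)*(t + 1)*(t + 2)*(t + 3)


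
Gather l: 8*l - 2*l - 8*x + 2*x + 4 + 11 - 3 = 6*l - 6*x + 12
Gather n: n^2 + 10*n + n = n^2 + 11*n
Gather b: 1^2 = 1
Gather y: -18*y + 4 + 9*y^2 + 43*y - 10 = 9*y^2 + 25*y - 6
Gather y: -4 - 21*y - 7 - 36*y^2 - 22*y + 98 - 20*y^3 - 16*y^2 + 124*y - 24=-20*y^3 - 52*y^2 + 81*y + 63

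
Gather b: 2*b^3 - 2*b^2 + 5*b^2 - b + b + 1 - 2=2*b^3 + 3*b^2 - 1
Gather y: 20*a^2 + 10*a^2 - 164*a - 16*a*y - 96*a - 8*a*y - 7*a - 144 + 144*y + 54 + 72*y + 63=30*a^2 - 267*a + y*(216 - 24*a) - 27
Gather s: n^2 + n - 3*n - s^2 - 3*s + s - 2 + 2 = n^2 - 2*n - s^2 - 2*s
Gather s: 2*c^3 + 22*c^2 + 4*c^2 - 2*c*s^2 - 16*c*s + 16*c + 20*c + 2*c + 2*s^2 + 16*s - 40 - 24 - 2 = 2*c^3 + 26*c^2 + 38*c + s^2*(2 - 2*c) + s*(16 - 16*c) - 66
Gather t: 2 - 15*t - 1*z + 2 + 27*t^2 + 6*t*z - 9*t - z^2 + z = 27*t^2 + t*(6*z - 24) - z^2 + 4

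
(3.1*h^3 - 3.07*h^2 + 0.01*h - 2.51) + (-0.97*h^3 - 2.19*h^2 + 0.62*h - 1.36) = 2.13*h^3 - 5.26*h^2 + 0.63*h - 3.87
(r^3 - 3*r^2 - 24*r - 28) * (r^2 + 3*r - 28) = r^5 - 61*r^3 - 16*r^2 + 588*r + 784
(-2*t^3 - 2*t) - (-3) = -2*t^3 - 2*t + 3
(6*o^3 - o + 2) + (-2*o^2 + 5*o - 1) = 6*o^3 - 2*o^2 + 4*o + 1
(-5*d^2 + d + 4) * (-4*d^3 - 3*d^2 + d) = 20*d^5 + 11*d^4 - 24*d^3 - 11*d^2 + 4*d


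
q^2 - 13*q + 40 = (q - 8)*(q - 5)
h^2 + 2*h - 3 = (h - 1)*(h + 3)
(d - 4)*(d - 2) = d^2 - 6*d + 8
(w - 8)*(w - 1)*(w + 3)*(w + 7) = w^4 + w^3 - 61*w^2 - 109*w + 168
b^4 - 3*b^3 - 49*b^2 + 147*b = b*(b - 7)*(b - 3)*(b + 7)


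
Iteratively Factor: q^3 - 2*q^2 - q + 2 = (q - 2)*(q^2 - 1) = (q - 2)*(q - 1)*(q + 1)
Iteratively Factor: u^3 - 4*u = (u)*(u^2 - 4) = u*(u - 2)*(u + 2)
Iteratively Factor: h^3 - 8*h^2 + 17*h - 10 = (h - 1)*(h^2 - 7*h + 10) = (h - 2)*(h - 1)*(h - 5)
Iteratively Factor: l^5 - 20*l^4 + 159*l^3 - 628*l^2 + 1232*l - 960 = (l - 4)*(l^4 - 16*l^3 + 95*l^2 - 248*l + 240) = (l - 4)^2*(l^3 - 12*l^2 + 47*l - 60) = (l - 5)*(l - 4)^2*(l^2 - 7*l + 12) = (l - 5)*(l - 4)^3*(l - 3)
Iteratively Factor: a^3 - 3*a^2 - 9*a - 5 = (a - 5)*(a^2 + 2*a + 1) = (a - 5)*(a + 1)*(a + 1)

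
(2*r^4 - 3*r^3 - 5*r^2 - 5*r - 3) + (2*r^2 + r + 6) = 2*r^4 - 3*r^3 - 3*r^2 - 4*r + 3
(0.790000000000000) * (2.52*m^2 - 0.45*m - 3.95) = 1.9908*m^2 - 0.3555*m - 3.1205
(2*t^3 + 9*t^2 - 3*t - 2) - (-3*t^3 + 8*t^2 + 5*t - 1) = 5*t^3 + t^2 - 8*t - 1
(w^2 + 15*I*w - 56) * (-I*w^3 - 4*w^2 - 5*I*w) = -I*w^5 + 11*w^4 - 9*I*w^3 + 299*w^2 + 280*I*w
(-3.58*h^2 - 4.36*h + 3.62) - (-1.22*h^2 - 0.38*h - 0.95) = -2.36*h^2 - 3.98*h + 4.57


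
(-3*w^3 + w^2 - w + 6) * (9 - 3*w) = 9*w^4 - 30*w^3 + 12*w^2 - 27*w + 54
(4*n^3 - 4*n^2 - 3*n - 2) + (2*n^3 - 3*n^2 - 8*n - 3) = 6*n^3 - 7*n^2 - 11*n - 5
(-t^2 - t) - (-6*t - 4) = -t^2 + 5*t + 4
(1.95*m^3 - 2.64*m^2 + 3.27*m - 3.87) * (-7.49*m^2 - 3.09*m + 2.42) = -14.6055*m^5 + 13.7481*m^4 - 11.6157*m^3 + 12.4932*m^2 + 19.8717*m - 9.3654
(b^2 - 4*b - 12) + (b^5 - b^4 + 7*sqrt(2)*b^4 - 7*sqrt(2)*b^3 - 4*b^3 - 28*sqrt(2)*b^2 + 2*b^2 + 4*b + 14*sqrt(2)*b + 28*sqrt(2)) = b^5 - b^4 + 7*sqrt(2)*b^4 - 7*sqrt(2)*b^3 - 4*b^3 - 28*sqrt(2)*b^2 + 3*b^2 + 14*sqrt(2)*b - 12 + 28*sqrt(2)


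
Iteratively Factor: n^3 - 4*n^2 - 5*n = (n + 1)*(n^2 - 5*n) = (n - 5)*(n + 1)*(n)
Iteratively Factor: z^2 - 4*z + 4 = (z - 2)*(z - 2)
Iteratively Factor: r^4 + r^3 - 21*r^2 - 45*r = (r - 5)*(r^3 + 6*r^2 + 9*r) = r*(r - 5)*(r^2 + 6*r + 9) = r*(r - 5)*(r + 3)*(r + 3)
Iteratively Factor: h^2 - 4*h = (h - 4)*(h)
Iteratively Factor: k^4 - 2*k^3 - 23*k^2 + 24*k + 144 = (k + 3)*(k^3 - 5*k^2 - 8*k + 48) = (k + 3)^2*(k^2 - 8*k + 16) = (k - 4)*(k + 3)^2*(k - 4)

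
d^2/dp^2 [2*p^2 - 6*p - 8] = 4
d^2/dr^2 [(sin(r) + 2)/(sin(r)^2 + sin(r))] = (-sin(r) - 6 + 2/sin(r) + 8/sin(r)^2 + 4/sin(r)^3)/(sin(r) + 1)^2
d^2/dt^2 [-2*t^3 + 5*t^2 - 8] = 10 - 12*t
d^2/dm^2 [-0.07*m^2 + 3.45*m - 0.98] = -0.140000000000000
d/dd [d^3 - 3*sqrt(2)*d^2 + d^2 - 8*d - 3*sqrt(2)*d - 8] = 3*d^2 - 6*sqrt(2)*d + 2*d - 8 - 3*sqrt(2)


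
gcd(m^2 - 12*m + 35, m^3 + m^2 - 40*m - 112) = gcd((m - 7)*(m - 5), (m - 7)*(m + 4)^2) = m - 7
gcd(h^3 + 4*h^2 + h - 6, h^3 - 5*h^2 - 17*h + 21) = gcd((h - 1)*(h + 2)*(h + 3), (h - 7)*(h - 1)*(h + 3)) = h^2 + 2*h - 3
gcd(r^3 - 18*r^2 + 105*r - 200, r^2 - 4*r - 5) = r - 5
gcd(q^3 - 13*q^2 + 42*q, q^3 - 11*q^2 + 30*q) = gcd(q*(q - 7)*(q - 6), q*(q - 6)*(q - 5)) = q^2 - 6*q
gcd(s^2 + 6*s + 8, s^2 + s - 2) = s + 2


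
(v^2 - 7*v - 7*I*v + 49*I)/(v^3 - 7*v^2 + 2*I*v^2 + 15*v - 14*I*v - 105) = (v - 7*I)/(v^2 + 2*I*v + 15)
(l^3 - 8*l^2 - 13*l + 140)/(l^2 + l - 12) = (l^2 - 12*l + 35)/(l - 3)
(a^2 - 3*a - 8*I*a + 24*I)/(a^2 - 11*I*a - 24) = (a - 3)/(a - 3*I)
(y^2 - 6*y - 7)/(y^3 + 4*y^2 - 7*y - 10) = (y - 7)/(y^2 + 3*y - 10)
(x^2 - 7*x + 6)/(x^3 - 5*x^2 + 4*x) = (x - 6)/(x*(x - 4))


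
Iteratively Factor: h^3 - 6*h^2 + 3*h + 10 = (h - 5)*(h^2 - h - 2) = (h - 5)*(h + 1)*(h - 2)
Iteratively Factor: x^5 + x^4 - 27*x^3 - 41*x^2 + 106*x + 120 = (x - 5)*(x^4 + 6*x^3 + 3*x^2 - 26*x - 24) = (x - 5)*(x + 4)*(x^3 + 2*x^2 - 5*x - 6) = (x - 5)*(x + 3)*(x + 4)*(x^2 - x - 2) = (x - 5)*(x - 2)*(x + 3)*(x + 4)*(x + 1)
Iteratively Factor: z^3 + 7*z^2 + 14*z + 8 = (z + 2)*(z^2 + 5*z + 4) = (z + 2)*(z + 4)*(z + 1)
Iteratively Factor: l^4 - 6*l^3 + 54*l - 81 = (l - 3)*(l^3 - 3*l^2 - 9*l + 27) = (l - 3)*(l + 3)*(l^2 - 6*l + 9) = (l - 3)^2*(l + 3)*(l - 3)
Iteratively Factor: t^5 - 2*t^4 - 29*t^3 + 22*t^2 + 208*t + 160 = (t + 4)*(t^4 - 6*t^3 - 5*t^2 + 42*t + 40) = (t + 2)*(t + 4)*(t^3 - 8*t^2 + 11*t + 20) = (t - 4)*(t + 2)*(t + 4)*(t^2 - 4*t - 5) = (t - 5)*(t - 4)*(t + 2)*(t + 4)*(t + 1)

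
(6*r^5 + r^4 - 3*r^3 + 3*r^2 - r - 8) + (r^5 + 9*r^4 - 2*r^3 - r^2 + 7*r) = 7*r^5 + 10*r^4 - 5*r^3 + 2*r^2 + 6*r - 8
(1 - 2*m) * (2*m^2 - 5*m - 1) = -4*m^3 + 12*m^2 - 3*m - 1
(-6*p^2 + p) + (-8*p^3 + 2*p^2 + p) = -8*p^3 - 4*p^2 + 2*p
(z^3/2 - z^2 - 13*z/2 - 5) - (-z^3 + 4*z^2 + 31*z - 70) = 3*z^3/2 - 5*z^2 - 75*z/2 + 65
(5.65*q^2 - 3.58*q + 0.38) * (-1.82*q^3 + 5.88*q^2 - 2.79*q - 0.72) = -10.283*q^5 + 39.7376*q^4 - 37.5055*q^3 + 8.1546*q^2 + 1.5174*q - 0.2736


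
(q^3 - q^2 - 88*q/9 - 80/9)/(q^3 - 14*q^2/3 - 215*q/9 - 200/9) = (3*q^2 - 8*q - 16)/(3*q^2 - 19*q - 40)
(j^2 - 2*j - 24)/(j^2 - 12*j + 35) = (j^2 - 2*j - 24)/(j^2 - 12*j + 35)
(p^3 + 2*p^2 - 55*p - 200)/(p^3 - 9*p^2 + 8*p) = (p^2 + 10*p + 25)/(p*(p - 1))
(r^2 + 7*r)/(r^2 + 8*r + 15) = r*(r + 7)/(r^2 + 8*r + 15)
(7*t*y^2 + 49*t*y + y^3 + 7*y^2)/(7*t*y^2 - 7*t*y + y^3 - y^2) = (y + 7)/(y - 1)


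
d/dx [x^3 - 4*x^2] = x*(3*x - 8)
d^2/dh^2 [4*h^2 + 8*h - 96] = 8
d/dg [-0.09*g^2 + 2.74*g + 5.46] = 2.74 - 0.18*g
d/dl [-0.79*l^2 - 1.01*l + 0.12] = -1.58*l - 1.01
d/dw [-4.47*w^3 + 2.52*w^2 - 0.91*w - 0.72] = -13.41*w^2 + 5.04*w - 0.91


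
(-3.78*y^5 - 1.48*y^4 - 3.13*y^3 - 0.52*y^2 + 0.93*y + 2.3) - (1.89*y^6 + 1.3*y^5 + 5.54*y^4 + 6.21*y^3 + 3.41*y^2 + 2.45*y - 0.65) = -1.89*y^6 - 5.08*y^5 - 7.02*y^4 - 9.34*y^3 - 3.93*y^2 - 1.52*y + 2.95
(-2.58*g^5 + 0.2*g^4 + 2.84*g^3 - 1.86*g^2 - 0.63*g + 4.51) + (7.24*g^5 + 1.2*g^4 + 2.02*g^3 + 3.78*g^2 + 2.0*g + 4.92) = 4.66*g^5 + 1.4*g^4 + 4.86*g^3 + 1.92*g^2 + 1.37*g + 9.43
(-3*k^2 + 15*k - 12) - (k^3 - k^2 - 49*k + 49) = -k^3 - 2*k^2 + 64*k - 61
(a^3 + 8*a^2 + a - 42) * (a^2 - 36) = a^5 + 8*a^4 - 35*a^3 - 330*a^2 - 36*a + 1512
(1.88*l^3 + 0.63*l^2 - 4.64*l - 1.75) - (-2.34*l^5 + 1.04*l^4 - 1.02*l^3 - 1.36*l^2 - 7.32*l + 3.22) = 2.34*l^5 - 1.04*l^4 + 2.9*l^3 + 1.99*l^2 + 2.68*l - 4.97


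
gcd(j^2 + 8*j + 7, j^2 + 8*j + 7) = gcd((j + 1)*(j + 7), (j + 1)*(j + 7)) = j^2 + 8*j + 7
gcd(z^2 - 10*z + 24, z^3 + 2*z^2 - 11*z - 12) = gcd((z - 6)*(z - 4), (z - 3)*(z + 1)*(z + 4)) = 1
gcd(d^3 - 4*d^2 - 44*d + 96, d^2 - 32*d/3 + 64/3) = d - 8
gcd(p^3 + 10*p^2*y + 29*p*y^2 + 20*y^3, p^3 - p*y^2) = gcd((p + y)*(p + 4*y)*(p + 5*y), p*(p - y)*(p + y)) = p + y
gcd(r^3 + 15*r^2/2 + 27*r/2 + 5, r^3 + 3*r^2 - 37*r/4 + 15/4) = r + 5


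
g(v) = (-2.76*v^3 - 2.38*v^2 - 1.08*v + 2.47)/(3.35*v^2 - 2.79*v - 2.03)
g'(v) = (2.79 - 6.7*v)*(-2.76*v^3 - 2.38*v^2 - 1.08*v + 2.47)/(3.35*v^2 - 2.79*v - 2.03)^2 + (-8.28*v^2 - 4.76*v - 1.08)/(3.35*v^2 - 2.79*v - 2.03) = (-9.246*v^4 + 15.4008*v^3 + 27.0666*v^2 - 6.88620000000001*v + 9.0837)/(11.2225*v^4 - 18.693*v^3 - 5.8169*v^2 + 11.3274*v + 4.1209)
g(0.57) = -0.23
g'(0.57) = 2.47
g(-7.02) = 4.64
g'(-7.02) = -0.79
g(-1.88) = 0.96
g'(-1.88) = -0.44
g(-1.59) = 0.85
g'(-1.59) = -0.28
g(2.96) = -4.89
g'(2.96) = -0.23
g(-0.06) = -1.37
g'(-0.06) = 2.80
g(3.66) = -5.17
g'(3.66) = -0.52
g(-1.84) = 0.94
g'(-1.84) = -0.42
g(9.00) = -9.06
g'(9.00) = -0.79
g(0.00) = -1.22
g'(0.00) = 2.20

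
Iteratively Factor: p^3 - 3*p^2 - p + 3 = (p - 3)*(p^2 - 1) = (p - 3)*(p + 1)*(p - 1)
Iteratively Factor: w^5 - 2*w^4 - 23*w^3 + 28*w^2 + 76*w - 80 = (w + 4)*(w^4 - 6*w^3 + w^2 + 24*w - 20) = (w + 2)*(w + 4)*(w^3 - 8*w^2 + 17*w - 10) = (w - 5)*(w + 2)*(w + 4)*(w^2 - 3*w + 2) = (w - 5)*(w - 1)*(w + 2)*(w + 4)*(w - 2)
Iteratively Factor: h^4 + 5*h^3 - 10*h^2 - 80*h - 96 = (h + 3)*(h^3 + 2*h^2 - 16*h - 32) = (h + 2)*(h + 3)*(h^2 - 16) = (h - 4)*(h + 2)*(h + 3)*(h + 4)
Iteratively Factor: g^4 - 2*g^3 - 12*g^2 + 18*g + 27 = (g + 1)*(g^3 - 3*g^2 - 9*g + 27) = (g + 1)*(g + 3)*(g^2 - 6*g + 9) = (g - 3)*(g + 1)*(g + 3)*(g - 3)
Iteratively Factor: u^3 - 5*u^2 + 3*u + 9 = (u + 1)*(u^2 - 6*u + 9) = (u - 3)*(u + 1)*(u - 3)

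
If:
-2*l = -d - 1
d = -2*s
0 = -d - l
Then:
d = -1/3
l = 1/3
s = 1/6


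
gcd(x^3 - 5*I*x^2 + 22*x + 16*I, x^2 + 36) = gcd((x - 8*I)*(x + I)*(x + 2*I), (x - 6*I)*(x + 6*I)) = 1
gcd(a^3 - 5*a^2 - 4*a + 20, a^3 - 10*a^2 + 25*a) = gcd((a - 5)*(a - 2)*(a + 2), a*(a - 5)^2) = a - 5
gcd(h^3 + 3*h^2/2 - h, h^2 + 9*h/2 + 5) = h + 2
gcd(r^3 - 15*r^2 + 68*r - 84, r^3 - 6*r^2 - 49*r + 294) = r^2 - 13*r + 42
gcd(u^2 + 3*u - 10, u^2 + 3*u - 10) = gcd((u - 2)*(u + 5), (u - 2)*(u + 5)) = u^2 + 3*u - 10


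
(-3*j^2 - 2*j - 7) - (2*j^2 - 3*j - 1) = -5*j^2 + j - 6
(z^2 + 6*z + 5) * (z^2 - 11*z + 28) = z^4 - 5*z^3 - 33*z^2 + 113*z + 140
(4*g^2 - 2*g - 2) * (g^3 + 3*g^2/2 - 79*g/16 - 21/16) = 4*g^5 + 4*g^4 - 99*g^3/4 + 13*g^2/8 + 25*g/2 + 21/8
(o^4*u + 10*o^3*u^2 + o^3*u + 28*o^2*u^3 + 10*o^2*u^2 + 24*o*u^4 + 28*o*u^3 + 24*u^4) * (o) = o^5*u + 10*o^4*u^2 + o^4*u + 28*o^3*u^3 + 10*o^3*u^2 + 24*o^2*u^4 + 28*o^2*u^3 + 24*o*u^4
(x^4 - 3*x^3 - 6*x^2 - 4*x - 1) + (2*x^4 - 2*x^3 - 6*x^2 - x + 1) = 3*x^4 - 5*x^3 - 12*x^2 - 5*x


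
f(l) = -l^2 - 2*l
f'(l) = -2*l - 2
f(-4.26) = -9.63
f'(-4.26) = 6.52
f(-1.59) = 0.65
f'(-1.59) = 1.18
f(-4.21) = -9.30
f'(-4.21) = 6.42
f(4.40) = -28.16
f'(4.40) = -10.80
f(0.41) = -0.99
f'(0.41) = -2.82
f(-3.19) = -3.80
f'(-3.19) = 4.38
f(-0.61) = 0.85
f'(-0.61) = -0.78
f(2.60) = -11.96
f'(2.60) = -7.20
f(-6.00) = -24.00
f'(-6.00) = 10.00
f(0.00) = 0.00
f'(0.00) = -2.00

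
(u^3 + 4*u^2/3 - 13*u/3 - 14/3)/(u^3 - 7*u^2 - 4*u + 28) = (3*u^2 + 10*u + 7)/(3*(u^2 - 5*u - 14))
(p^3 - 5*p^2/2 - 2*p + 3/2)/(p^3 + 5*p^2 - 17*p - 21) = (p - 1/2)/(p + 7)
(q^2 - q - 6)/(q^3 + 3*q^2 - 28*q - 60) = (q - 3)/(q^2 + q - 30)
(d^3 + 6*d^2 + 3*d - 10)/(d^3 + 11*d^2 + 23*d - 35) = (d + 2)/(d + 7)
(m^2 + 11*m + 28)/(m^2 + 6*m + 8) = (m + 7)/(m + 2)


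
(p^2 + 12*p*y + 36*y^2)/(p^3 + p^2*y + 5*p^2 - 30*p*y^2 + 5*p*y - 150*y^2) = (-p - 6*y)/(-p^2 + 5*p*y - 5*p + 25*y)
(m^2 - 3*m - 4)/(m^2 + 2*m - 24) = (m + 1)/(m + 6)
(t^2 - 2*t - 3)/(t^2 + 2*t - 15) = (t + 1)/(t + 5)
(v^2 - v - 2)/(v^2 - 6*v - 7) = (v - 2)/(v - 7)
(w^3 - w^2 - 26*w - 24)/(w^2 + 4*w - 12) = (w^3 - w^2 - 26*w - 24)/(w^2 + 4*w - 12)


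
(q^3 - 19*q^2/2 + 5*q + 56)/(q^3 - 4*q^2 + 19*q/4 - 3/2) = 2*(2*q^3 - 19*q^2 + 10*q + 112)/(4*q^3 - 16*q^2 + 19*q - 6)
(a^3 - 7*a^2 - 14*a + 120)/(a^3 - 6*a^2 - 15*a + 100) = (a - 6)/(a - 5)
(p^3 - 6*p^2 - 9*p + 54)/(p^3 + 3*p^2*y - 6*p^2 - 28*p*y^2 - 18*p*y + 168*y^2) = (9 - p^2)/(-p^2 - 3*p*y + 28*y^2)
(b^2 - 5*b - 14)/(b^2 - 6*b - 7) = (b + 2)/(b + 1)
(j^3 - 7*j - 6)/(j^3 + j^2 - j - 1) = (j^2 - j - 6)/(j^2 - 1)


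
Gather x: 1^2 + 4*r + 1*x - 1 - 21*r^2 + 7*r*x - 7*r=-21*r^2 - 3*r + x*(7*r + 1)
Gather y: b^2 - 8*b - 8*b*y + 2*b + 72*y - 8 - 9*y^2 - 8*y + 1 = b^2 - 6*b - 9*y^2 + y*(64 - 8*b) - 7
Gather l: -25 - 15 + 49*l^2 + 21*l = 49*l^2 + 21*l - 40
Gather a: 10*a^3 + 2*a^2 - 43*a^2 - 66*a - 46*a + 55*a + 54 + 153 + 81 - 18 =10*a^3 - 41*a^2 - 57*a + 270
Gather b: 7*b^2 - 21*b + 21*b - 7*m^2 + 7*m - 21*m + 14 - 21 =7*b^2 - 7*m^2 - 14*m - 7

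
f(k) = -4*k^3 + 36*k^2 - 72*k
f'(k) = -12*k^2 + 72*k - 72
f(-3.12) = 696.56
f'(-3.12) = -413.45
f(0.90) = -38.56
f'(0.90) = -16.92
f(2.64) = -12.77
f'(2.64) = 34.44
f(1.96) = -32.94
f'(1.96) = 23.02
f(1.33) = -41.49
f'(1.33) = 2.53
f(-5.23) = 1933.49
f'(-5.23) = -776.79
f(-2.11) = 349.77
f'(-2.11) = -277.35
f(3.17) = 6.10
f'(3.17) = 35.65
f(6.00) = 0.00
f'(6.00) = -72.00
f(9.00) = -648.00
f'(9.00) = -396.00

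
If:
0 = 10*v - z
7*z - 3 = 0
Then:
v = 3/70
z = 3/7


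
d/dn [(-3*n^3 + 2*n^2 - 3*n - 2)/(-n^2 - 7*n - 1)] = (3*n^4 + 42*n^3 - 8*n^2 - 8*n - 11)/(n^4 + 14*n^3 + 51*n^2 + 14*n + 1)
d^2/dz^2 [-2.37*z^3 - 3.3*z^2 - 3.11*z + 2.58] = -14.22*z - 6.6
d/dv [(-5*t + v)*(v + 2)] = -5*t + 2*v + 2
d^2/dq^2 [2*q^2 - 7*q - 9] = 4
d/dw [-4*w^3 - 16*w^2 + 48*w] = -12*w^2 - 32*w + 48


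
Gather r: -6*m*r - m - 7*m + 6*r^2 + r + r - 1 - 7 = -8*m + 6*r^2 + r*(2 - 6*m) - 8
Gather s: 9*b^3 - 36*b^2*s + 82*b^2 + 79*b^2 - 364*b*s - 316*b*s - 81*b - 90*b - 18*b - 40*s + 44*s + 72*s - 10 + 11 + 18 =9*b^3 + 161*b^2 - 189*b + s*(-36*b^2 - 680*b + 76) + 19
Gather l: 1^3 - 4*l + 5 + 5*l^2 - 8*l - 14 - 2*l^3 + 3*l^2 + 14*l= -2*l^3 + 8*l^2 + 2*l - 8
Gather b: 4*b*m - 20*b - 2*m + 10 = b*(4*m - 20) - 2*m + 10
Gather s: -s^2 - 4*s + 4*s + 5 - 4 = 1 - s^2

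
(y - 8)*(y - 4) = y^2 - 12*y + 32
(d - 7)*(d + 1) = d^2 - 6*d - 7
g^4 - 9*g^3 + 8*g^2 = g^2*(g - 8)*(g - 1)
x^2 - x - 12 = (x - 4)*(x + 3)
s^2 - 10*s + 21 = (s - 7)*(s - 3)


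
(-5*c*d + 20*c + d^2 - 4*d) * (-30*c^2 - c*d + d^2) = 150*c^3*d - 600*c^3 - 25*c^2*d^2 + 100*c^2*d - 6*c*d^3 + 24*c*d^2 + d^4 - 4*d^3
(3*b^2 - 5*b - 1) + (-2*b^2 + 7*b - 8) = b^2 + 2*b - 9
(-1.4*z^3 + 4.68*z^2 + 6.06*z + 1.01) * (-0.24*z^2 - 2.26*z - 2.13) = 0.336*z^5 + 2.0408*z^4 - 9.0492*z^3 - 23.9064*z^2 - 15.1904*z - 2.1513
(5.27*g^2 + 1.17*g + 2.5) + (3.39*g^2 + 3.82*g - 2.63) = 8.66*g^2 + 4.99*g - 0.13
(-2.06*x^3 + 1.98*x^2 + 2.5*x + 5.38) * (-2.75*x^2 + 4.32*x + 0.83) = 5.665*x^5 - 14.3442*x^4 - 0.0311999999999983*x^3 - 2.3516*x^2 + 25.3166*x + 4.4654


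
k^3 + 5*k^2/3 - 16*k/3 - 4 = (k - 2)*(k + 2/3)*(k + 3)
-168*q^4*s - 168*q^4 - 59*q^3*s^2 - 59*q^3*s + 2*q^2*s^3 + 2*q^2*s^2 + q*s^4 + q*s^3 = (-8*q + s)*(3*q + s)*(7*q + s)*(q*s + q)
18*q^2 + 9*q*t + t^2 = (3*q + t)*(6*q + t)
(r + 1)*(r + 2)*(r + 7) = r^3 + 10*r^2 + 23*r + 14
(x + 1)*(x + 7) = x^2 + 8*x + 7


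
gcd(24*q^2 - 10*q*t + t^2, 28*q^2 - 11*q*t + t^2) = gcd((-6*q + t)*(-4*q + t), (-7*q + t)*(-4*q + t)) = 4*q - t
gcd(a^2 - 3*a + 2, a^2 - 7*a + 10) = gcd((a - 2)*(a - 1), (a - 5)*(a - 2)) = a - 2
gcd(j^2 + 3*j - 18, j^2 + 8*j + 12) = j + 6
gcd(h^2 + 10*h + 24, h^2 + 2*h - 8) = h + 4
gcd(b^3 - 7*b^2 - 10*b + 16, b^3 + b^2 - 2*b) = b^2 + b - 2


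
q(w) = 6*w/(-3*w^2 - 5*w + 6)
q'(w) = 6*w*(6*w + 5)/(-3*w^2 - 5*w + 6)^2 + 6/(-3*w^2 - 5*w + 6)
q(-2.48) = 290.62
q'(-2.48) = 55964.36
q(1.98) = -0.76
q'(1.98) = 0.43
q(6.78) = -0.25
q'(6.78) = 0.03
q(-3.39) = 1.76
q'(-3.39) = 1.83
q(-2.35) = -11.92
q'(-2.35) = 96.84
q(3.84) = -0.40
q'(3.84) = 0.09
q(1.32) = -1.36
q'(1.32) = 1.98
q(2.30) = -0.65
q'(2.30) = 0.29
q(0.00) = 0.00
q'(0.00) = 1.00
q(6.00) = -0.27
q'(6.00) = 0.04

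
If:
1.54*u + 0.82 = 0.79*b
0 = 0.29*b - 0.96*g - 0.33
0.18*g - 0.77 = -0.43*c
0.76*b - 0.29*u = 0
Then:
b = -0.25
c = 1.97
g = -0.42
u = -0.66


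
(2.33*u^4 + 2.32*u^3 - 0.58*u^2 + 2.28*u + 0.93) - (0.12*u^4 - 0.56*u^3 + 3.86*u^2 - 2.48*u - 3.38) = 2.21*u^4 + 2.88*u^3 - 4.44*u^2 + 4.76*u + 4.31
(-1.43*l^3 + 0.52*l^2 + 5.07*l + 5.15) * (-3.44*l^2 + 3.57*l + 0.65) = 4.9192*l^5 - 6.8939*l^4 - 16.5139*l^3 + 0.721900000000002*l^2 + 21.681*l + 3.3475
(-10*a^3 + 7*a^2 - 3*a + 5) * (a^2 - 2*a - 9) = -10*a^5 + 27*a^4 + 73*a^3 - 52*a^2 + 17*a - 45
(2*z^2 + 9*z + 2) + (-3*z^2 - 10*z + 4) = -z^2 - z + 6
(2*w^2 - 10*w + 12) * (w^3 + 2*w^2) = 2*w^5 - 6*w^4 - 8*w^3 + 24*w^2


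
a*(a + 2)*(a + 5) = a^3 + 7*a^2 + 10*a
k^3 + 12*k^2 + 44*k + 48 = (k + 2)*(k + 4)*(k + 6)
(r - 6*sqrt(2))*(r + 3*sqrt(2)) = r^2 - 3*sqrt(2)*r - 36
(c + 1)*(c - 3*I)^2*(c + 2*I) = c^4 + c^3 - 4*I*c^3 + 3*c^2 - 4*I*c^2 + 3*c - 18*I*c - 18*I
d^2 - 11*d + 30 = (d - 6)*(d - 5)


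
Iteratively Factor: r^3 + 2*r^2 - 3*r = (r - 1)*(r^2 + 3*r) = r*(r - 1)*(r + 3)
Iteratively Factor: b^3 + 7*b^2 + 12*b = (b)*(b^2 + 7*b + 12) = b*(b + 4)*(b + 3)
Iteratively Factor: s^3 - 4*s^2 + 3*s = (s - 1)*(s^2 - 3*s) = (s - 3)*(s - 1)*(s)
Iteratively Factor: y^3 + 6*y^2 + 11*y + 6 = (y + 1)*(y^2 + 5*y + 6) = (y + 1)*(y + 3)*(y + 2)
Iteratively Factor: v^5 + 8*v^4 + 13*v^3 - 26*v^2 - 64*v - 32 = (v + 4)*(v^4 + 4*v^3 - 3*v^2 - 14*v - 8) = (v + 1)*(v + 4)*(v^3 + 3*v^2 - 6*v - 8) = (v + 1)*(v + 4)^2*(v^2 - v - 2) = (v + 1)^2*(v + 4)^2*(v - 2)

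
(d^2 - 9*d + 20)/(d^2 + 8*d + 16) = (d^2 - 9*d + 20)/(d^2 + 8*d + 16)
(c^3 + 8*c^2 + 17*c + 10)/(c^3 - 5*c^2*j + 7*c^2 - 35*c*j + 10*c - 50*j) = (c + 1)/(c - 5*j)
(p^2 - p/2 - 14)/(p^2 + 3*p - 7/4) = 2*(p - 4)/(2*p - 1)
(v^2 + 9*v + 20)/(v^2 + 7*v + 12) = (v + 5)/(v + 3)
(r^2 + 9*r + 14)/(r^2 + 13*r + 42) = (r + 2)/(r + 6)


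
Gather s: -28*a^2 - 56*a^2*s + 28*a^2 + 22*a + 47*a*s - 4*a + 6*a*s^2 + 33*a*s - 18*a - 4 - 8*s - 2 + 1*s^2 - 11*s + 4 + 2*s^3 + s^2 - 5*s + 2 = 2*s^3 + s^2*(6*a + 2) + s*(-56*a^2 + 80*a - 24)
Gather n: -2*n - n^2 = -n^2 - 2*n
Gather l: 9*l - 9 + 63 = 9*l + 54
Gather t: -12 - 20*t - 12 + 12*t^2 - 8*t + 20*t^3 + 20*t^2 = 20*t^3 + 32*t^2 - 28*t - 24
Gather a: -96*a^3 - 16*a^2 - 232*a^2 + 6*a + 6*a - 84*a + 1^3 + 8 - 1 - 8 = -96*a^3 - 248*a^2 - 72*a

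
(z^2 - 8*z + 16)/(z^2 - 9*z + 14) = (z^2 - 8*z + 16)/(z^2 - 9*z + 14)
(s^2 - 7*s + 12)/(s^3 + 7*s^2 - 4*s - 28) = (s^2 - 7*s + 12)/(s^3 + 7*s^2 - 4*s - 28)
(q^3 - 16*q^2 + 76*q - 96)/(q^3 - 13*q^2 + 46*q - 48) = (q - 6)/(q - 3)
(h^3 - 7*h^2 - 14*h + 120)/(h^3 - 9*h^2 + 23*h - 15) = (h^2 - 2*h - 24)/(h^2 - 4*h + 3)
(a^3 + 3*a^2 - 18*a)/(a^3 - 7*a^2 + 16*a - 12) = a*(a + 6)/(a^2 - 4*a + 4)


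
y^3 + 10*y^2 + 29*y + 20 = (y + 1)*(y + 4)*(y + 5)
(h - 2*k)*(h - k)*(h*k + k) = h^3*k - 3*h^2*k^2 + h^2*k + 2*h*k^3 - 3*h*k^2 + 2*k^3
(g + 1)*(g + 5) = g^2 + 6*g + 5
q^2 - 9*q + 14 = (q - 7)*(q - 2)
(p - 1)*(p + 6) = p^2 + 5*p - 6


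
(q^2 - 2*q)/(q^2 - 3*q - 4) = q*(2 - q)/(-q^2 + 3*q + 4)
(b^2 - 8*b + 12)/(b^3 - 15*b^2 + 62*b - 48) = (b - 2)/(b^2 - 9*b + 8)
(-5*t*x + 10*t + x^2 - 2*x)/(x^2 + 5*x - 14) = (-5*t + x)/(x + 7)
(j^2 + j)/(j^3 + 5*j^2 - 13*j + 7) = j*(j + 1)/(j^3 + 5*j^2 - 13*j + 7)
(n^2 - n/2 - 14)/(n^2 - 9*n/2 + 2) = (2*n + 7)/(2*n - 1)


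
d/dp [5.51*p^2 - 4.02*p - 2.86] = 11.02*p - 4.02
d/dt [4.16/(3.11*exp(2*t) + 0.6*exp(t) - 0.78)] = (-25.8752*exp(t) - 2.496)*exp(t)/(3.11*exp(2*t) + 0.6*exp(t) - 0.78)^2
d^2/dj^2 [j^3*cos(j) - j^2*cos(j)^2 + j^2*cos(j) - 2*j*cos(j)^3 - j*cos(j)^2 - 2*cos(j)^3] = -j^3*cos(j) - 6*j^2*sin(j) - j^2*cos(j) + 2*j^2*cos(2*j) - 4*j*sin(j) + 4*j*sin(2*j) + 15*j*cos(j)/2 + 2*j*cos(2*j) + 9*j*cos(3*j)/2 + 3*sin(j) + 2*sin(2*j) + 3*sin(3*j) + 7*cos(j)/2 - cos(2*j) + 9*cos(3*j)/2 - 1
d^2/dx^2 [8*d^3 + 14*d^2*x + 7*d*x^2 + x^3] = 14*d + 6*x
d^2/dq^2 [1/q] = 2/q^3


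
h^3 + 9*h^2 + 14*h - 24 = (h - 1)*(h + 4)*(h + 6)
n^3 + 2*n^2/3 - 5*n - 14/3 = (n - 7/3)*(n + 1)*(n + 2)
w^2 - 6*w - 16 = (w - 8)*(w + 2)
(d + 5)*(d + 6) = d^2 + 11*d + 30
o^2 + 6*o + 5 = (o + 1)*(o + 5)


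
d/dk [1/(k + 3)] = -1/(k + 3)^2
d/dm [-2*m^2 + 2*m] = 2 - 4*m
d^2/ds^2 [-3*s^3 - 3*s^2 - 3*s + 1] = -18*s - 6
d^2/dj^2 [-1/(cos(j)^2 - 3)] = 2*(2*sin(j)^4 - 7*sin(j)^2 + 2)/(cos(j)^2 - 3)^3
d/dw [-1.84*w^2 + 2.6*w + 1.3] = 2.6 - 3.68*w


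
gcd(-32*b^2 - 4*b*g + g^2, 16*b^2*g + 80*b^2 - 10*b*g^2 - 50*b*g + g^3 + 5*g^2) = 8*b - g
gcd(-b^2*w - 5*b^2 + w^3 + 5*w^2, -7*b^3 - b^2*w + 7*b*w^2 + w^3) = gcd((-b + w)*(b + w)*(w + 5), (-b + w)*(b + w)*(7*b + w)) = -b^2 + w^2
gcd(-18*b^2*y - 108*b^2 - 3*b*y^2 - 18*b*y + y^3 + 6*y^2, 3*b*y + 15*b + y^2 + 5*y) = 3*b + y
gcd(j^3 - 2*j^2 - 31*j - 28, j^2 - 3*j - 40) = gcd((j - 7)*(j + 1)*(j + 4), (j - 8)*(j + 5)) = 1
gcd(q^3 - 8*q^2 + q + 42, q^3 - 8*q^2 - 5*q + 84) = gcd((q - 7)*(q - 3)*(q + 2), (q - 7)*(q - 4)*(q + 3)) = q - 7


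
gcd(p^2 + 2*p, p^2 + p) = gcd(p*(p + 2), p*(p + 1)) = p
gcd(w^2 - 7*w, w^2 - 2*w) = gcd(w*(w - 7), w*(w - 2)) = w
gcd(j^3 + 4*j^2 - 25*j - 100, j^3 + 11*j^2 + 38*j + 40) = j^2 + 9*j + 20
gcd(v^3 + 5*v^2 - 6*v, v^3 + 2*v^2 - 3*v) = v^2 - v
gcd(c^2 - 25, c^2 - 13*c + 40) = c - 5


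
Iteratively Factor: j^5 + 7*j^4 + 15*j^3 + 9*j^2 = (j + 3)*(j^4 + 4*j^3 + 3*j^2) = (j + 1)*(j + 3)*(j^3 + 3*j^2) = j*(j + 1)*(j + 3)*(j^2 + 3*j) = j^2*(j + 1)*(j + 3)*(j + 3)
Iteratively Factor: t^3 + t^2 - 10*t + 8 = (t + 4)*(t^2 - 3*t + 2) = (t - 2)*(t + 4)*(t - 1)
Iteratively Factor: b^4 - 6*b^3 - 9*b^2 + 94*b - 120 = (b - 3)*(b^3 - 3*b^2 - 18*b + 40) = (b - 3)*(b - 2)*(b^2 - b - 20) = (b - 3)*(b - 2)*(b + 4)*(b - 5)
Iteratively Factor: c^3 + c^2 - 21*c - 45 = (c + 3)*(c^2 - 2*c - 15) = (c + 3)^2*(c - 5)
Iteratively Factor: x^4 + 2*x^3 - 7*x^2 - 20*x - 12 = (x + 2)*(x^3 - 7*x - 6) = (x - 3)*(x + 2)*(x^2 + 3*x + 2) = (x - 3)*(x + 1)*(x + 2)*(x + 2)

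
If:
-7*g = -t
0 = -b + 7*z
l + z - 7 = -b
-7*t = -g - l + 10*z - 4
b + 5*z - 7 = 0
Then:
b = 49/12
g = 1/96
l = 7/3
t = 7/96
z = 7/12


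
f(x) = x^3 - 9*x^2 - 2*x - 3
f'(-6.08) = 218.34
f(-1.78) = -33.60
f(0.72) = -8.73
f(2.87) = -59.23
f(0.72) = -8.73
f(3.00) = -63.00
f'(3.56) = -28.06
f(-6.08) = -548.29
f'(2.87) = -28.95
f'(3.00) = -29.00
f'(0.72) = -13.40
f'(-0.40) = 5.68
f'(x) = 3*x^2 - 18*x - 2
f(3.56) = -79.06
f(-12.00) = -3003.00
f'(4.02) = -25.88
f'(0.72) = -13.40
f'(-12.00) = 646.00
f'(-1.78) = 39.55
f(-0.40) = -3.70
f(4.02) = -91.52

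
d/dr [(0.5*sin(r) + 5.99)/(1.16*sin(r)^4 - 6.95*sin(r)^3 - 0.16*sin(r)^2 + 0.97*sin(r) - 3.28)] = (-1.74*sin(r)^4 - 20.8436*sin(r)^3 + 124.9715*sin(r)^2 + 1.9168*sin(r) - 7.4503)*cos(r)/(1.3456*sin(r)^8 - 16.124*sin(r)^7 + 47.9313*sin(r)^6 + 4.4744*sin(r)^5 - 21.067*sin(r)^4 + 45.2816*sin(r)^3 + 1.9905*sin(r)^2 - 6.3632*sin(r) + 10.7584)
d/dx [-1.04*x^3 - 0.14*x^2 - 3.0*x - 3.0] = -3.12*x^2 - 0.28*x - 3.0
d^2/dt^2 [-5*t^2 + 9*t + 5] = -10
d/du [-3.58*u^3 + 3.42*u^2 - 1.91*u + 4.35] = -10.74*u^2 + 6.84*u - 1.91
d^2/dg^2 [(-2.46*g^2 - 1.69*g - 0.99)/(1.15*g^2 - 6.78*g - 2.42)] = (3.5527136788005e-15*g^4 - 42.83129*g^3 - 48.93273*g^2 + 18.09456*g - 69.883572)/(1.520875*g^6 - 26.89965*g^5 + 148.98963*g^4 - 198.453312*g^3 - 313.526004*g^2 - 119.119176*g - 14.172488)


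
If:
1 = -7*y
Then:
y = -1/7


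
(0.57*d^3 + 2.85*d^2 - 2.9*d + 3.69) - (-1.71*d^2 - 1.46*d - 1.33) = 0.57*d^3 + 4.56*d^2 - 1.44*d + 5.02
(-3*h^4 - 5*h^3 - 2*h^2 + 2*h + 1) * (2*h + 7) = -6*h^5 - 31*h^4 - 39*h^3 - 10*h^2 + 16*h + 7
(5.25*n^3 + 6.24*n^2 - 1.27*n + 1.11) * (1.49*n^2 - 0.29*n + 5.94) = 7.8225*n^5 + 7.7751*n^4 + 27.4831*n^3 + 39.0878*n^2 - 7.8657*n + 6.5934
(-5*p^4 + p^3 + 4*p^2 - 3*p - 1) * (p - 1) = -5*p^5 + 6*p^4 + 3*p^3 - 7*p^2 + 2*p + 1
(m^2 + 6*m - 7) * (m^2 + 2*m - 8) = m^4 + 8*m^3 - 3*m^2 - 62*m + 56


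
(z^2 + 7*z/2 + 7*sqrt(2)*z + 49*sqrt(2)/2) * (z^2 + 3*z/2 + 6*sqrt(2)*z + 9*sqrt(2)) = z^4 + 5*z^3 + 13*sqrt(2)*z^3 + 357*z^2/4 + 65*sqrt(2)*z^2 + 273*sqrt(2)*z/4 + 420*z + 441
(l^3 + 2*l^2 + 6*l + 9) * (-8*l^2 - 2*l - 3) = -8*l^5 - 18*l^4 - 55*l^3 - 90*l^2 - 36*l - 27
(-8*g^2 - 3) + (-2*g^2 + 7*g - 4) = -10*g^2 + 7*g - 7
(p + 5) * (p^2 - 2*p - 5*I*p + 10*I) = p^3 + 3*p^2 - 5*I*p^2 - 10*p - 15*I*p + 50*I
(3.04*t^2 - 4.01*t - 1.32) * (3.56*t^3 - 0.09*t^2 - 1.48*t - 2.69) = 10.8224*t^5 - 14.5492*t^4 - 8.8375*t^3 - 2.124*t^2 + 12.7405*t + 3.5508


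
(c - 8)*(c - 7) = c^2 - 15*c + 56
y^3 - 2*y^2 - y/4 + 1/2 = (y - 2)*(y - 1/2)*(y + 1/2)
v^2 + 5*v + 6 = (v + 2)*(v + 3)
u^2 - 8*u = u*(u - 8)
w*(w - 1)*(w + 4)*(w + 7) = w^4 + 10*w^3 + 17*w^2 - 28*w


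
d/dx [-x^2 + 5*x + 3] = 5 - 2*x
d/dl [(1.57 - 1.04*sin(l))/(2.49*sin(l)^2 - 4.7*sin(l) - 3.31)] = (2.5896*sin(l)^2 - 7.8186*sin(l) + 10.8214)*cos(l)/(6.2001*sin(l)^4 - 23.406*sin(l)^3 + 5.6062*sin(l)^2 + 31.114*sin(l) + 10.9561)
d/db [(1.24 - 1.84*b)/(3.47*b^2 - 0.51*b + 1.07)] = (6.3848*b^2 - 8.6056*b - 1.3364)/(12.0409*b^4 - 3.5394*b^3 + 7.6859*b^2 - 1.0914*b + 1.1449)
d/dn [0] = 0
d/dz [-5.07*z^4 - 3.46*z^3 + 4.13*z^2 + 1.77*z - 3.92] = -20.28*z^3 - 10.38*z^2 + 8.26*z + 1.77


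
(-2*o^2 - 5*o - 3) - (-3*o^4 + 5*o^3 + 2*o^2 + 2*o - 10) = 3*o^4 - 5*o^3 - 4*o^2 - 7*o + 7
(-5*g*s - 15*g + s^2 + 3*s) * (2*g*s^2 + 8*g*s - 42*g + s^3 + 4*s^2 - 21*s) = -10*g^2*s^3 - 70*g^2*s^2 + 90*g^2*s + 630*g^2 - 3*g*s^4 - 21*g*s^3 + 27*g*s^2 + 189*g*s + s^5 + 7*s^4 - 9*s^3 - 63*s^2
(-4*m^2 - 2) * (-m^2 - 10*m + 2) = 4*m^4 + 40*m^3 - 6*m^2 + 20*m - 4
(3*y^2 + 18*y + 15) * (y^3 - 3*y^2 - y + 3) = 3*y^5 + 9*y^4 - 42*y^3 - 54*y^2 + 39*y + 45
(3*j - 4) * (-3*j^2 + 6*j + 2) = -9*j^3 + 30*j^2 - 18*j - 8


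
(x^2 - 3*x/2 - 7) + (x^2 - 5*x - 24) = 2*x^2 - 13*x/2 - 31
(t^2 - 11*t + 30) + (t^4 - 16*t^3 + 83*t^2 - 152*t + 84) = t^4 - 16*t^3 + 84*t^2 - 163*t + 114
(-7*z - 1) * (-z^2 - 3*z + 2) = 7*z^3 + 22*z^2 - 11*z - 2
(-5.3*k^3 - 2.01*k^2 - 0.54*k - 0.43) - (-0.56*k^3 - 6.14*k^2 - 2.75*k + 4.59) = -4.74*k^3 + 4.13*k^2 + 2.21*k - 5.02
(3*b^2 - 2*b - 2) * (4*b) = 12*b^3 - 8*b^2 - 8*b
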